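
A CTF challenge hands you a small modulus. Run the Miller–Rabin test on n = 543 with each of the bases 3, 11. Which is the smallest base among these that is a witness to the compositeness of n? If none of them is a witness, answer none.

3

n − 1 = 542 = 2^1 · 271, so s = 1 and d = 271.
Base 3: x_0 = 3^271 mod 543 = 3. x_0 ∉ {1, 542} and s = 1, so 3 is a Miller–Rabin witness and 543 is composite.
Base 11: x_0 = 11^271 mod 543 = 11. x_0 ∉ {1, 542} and s = 1, so 11 is a Miller–Rabin witness and 543 is composite.
The smallest witness among the given bases is 3.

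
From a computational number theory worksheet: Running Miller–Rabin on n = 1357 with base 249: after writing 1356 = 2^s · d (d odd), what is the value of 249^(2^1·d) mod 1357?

n − 1 = 1356 = 2^2 · 339, so s = 2 and d = 339.
x_0 = 249^339 mod 1357 = 769.
x_1 = 769^2 mod 1357 = 1066.

1066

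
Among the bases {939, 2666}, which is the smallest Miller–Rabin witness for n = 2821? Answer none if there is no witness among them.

n − 1 = 2820 = 2^2 · 705, so s = 2 and d = 705.
Base 939: x_0 = 939^705 mod 2821 = 1. x_0 = 1, so 939 is not a witness.
Base 2666: x_0 = 2666^705 mod 2821 = 2666. x_0 is neither 1 nor 2820, so continue squaring. x_1 = 2666^2 mod 2821 = 1457. Reached i = s−1 = 1 without hitting −1: 2666 is a Miller–Rabin witness and 2821 is composite.
The smallest witness among the given bases is 2666.

2666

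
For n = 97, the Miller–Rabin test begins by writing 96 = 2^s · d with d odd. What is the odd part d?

3

Halving: 96 → 48 → 24 → 12 → 6 → 3; 3 is odd.
So 96 = 2^5 · 3.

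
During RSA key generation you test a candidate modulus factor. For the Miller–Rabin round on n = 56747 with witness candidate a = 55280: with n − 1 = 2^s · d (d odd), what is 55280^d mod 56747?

n − 1 = 56746 = 2^1 · 28373, so s = 1 and d = 28373.
Repeated squaring mod 56747: 55280^1 ≡ 55280, 55280^2 ≡ 52450, 55280^4 ≡ 21434, 55280^8 ≡ 49391, 55280^16 ≡ 30845, 55280^32 ≡ 50570, 55280^64 ≡ 21345, 55280^128 ≡ 44109, 55280^256 ≡ 32986, 55280^512 ≡ 9218, 55280^1024 ≡ 21265, 55280^2048 ≡ 40129, 55280^4096 ≡ 27022, 55280^8192 ≡ 24835, 55280^16384 ≡ 50829.
28373 = 16384 + 8192 + 2048 + 1024 + 512 + 128 + 64 + 16 + 4 + 1, so 55280^28373 ≡ 50829·24835·40129·21265·9218·44109·21345·30845·21434·55280 ≡ 56746 (mod 56747).

56746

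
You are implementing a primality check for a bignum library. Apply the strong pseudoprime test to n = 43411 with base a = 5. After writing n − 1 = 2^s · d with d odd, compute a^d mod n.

1

n − 1 = 43410 = 2^1 · 21705, so s = 1 and d = 21705.
By repeated squaring, 5^21705 ≡ 1 (mod 43411).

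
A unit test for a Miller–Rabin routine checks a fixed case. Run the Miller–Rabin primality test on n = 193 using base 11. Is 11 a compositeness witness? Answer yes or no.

no

n − 1 = 192 = 2^6 · 3, so s = 6 and d = 3.
x_0 = 11^3 mod 193 = 173.
x_0 is neither 1 nor 192, so continue squaring.
x_1 = 173^2 mod 193 = 14.
x_2 = 14^2 mod 193 = 3.
x_3 = 3^2 mod 193 = 9.
x_4 = 9^2 mod 193 = 81.
x_5 = 81^2 mod 193 = 192.
x_5 ≡ −1, so 11 is not a witness.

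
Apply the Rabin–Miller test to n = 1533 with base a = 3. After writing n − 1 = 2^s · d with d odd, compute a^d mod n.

852

n − 1 = 1532 = 2^2 · 383, so s = 2 and d = 383.
Repeated squaring mod 1533: 3^1 ≡ 3, 3^2 ≡ 9, 3^4 ≡ 81, 3^8 ≡ 429, 3^16 ≡ 81, 3^32 ≡ 429, 3^64 ≡ 81, 3^128 ≡ 429, 3^256 ≡ 81.
383 = 256 + 64 + 32 + 16 + 8 + 4 + 2 + 1, so 3^383 ≡ 81·81·429·81·429·81·9·3 ≡ 852 (mod 1533).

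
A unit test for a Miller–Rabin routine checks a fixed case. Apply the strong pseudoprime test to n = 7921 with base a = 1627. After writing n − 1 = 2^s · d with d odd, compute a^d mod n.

6318

n − 1 = 7920 = 2^4 · 495, so s = 4 and d = 495.
1627^495 mod 7921 = 6318.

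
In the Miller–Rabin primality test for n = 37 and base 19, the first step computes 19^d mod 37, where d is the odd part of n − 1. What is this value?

n − 1 = 36 = 2^2 · 9, so s = 2 and d = 9.
Repeated squaring mod 37: 19^1 ≡ 19, 19^2 ≡ 28, 19^4 ≡ 7, 19^8 ≡ 12.
9 = 8 + 1, so 19^9 ≡ 12·19 ≡ 6 (mod 37).

6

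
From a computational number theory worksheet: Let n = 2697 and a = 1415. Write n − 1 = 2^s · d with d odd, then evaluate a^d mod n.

545

n − 1 = 2696 = 2^3 · 337, so s = 3 and d = 337.
Repeated squaring mod 2697: 1415^1 ≡ 1415, 1415^2 ≡ 1051, 1415^4 ≡ 1528, 1415^8 ≡ 1879, 1415^16 ≡ 268, 1415^32 ≡ 1702, 1415^64 ≡ 226, 1415^128 ≡ 2530, 1415^256 ≡ 919.
337 = 256 + 64 + 16 + 1, so 1415^337 ≡ 919·226·268·1415 ≡ 545 (mod 2697).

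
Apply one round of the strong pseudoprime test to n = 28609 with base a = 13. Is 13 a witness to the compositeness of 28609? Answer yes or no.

yes

n − 1 = 28608 = 2^6 · 447, so s = 6 and d = 447.
Repeated squaring mod 28609: 13^1 ≡ 13, 13^2 ≡ 169, 13^4 ≡ 28561, 13^8 ≡ 2304, 13^16 ≡ 15751, 13^32 ≡ 25362, 13^64 ≡ 14897, 13^128 ≡ 596, 13^256 ≡ 11908.
447 = 256 + 128 + 32 + 16 + 8 + 4 + 2 + 1, so 13^447 ≡ 11908·596·25362·15751·2304·28561·169·13 ≡ 13726 (mod 28609).
x_0 = 13^447 mod 28609 = 13726.
x_0 is neither 1 nor 28608, so continue squaring.
x_1 = 13726^2 mod 28609 = 12811.
x_2 = 12811^2 mod 28609 = 20497.
x_3 = 20497^2 mod 28609 = 3844.
x_4 = 3844^2 mod 28609 = 14092.
x_5 = 14092^2 mod 28609 = 9395.
Reached i = s−1 = 5 without hitting −1: 13 is a Miller–Rabin witness and 28609 is composite.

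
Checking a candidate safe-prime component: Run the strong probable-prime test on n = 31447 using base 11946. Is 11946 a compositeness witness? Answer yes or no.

yes

n − 1 = 31446 = 2^1 · 15723, so s = 1 and d = 15723.
By repeated squaring, 11946^15723 ≡ 27975 (mod 31447).
x_0 = 11946^15723 mod 31447 = 27975.
x_0 ∉ {1, 31446} and s = 1, so 11946 is a Miller–Rabin witness and 31447 is composite.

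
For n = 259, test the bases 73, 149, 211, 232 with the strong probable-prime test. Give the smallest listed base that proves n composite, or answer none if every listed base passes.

none

n − 1 = 258 = 2^1 · 129, so s = 1 and d = 129.
Base 73: x_0 = 73^129 mod 259 = 258. x_0 = 258 ≡ −1, so 73 is not a witness.
Base 149: x_0 = 149^129 mod 259 = 1. x_0 = 1, so 149 is not a witness.
Base 211: x_0 = 211^129 mod 259 = 1. x_0 = 1, so 211 is not a witness.
Base 232: x_0 = 232^129 mod 259 = 1. x_0 = 1, so 232 is not a witness.
No listed base is a witness for 259.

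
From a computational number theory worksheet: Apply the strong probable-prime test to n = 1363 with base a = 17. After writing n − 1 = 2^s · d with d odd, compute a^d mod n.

n − 1 = 1362 = 2^1 · 681, so s = 1 and d = 681.
17^681 mod 1363 = 1090.

1090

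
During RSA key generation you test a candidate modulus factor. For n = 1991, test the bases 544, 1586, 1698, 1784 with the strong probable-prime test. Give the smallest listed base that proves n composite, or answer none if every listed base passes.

n − 1 = 1990 = 2^1 · 995, so s = 1 and d = 995.
Base 544: x_0 = 544^995 mod 1991 = 1. x_0 = 1, so 544 is not a witness.
Base 1586: x_0 = 1586^995 mod 1991 = 1748. x_0 ∉ {1, 1990} and s = 1, so 1586 is a Miller–Rabin witness and 1991 is composite.
Base 1698: x_0 = 1698^995 mod 1991 = 1959. x_0 ∉ {1, 1990} and s = 1, so 1698 is a Miller–Rabin witness and 1991 is composite.
Base 1784: x_0 = 1784^995 mod 1991 = 1803. x_0 ∉ {1, 1990} and s = 1, so 1784 is a Miller–Rabin witness and 1991 is composite.
The smallest witness among the given bases is 1586.

1586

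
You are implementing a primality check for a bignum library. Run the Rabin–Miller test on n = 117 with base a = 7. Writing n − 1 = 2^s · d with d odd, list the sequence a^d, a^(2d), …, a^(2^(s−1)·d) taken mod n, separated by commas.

n − 1 = 116 = 2^2 · 29, so s = 2 and d = 29.
x_0 = 7^29 mod 117 = 76.
x_1 = 76^2 mod 117 = 43.

76, 43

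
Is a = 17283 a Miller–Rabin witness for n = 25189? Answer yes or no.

no

n − 1 = 25188 = 2^2 · 6297, so s = 2 and d = 6297.
x_0 = 17283^6297 mod 25189 = 1.
x_0 = 1, so 17283 is not a witness.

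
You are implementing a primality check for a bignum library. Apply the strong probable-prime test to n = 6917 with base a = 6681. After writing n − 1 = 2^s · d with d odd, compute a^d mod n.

6654

n − 1 = 6916 = 2^2 · 1729, so s = 2 and d = 1729.
6681^1729 mod 6917 = 6654.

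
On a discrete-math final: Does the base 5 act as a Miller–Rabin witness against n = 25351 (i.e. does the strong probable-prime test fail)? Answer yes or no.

n − 1 = 25350 = 2^1 · 12675, so s = 1 and d = 12675.
By repeated squaring, 5^12675 ≡ 1 (mod 25351).
x_0 = 5^12675 mod 25351 = 1.
x_0 = 1, so 5 is not a witness.

no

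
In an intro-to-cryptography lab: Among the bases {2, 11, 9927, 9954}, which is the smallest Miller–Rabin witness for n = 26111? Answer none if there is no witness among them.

none

n − 1 = 26110 = 2^1 · 13055, so s = 1 and d = 13055.
Base 2: x_0 = 2^13055 mod 26111 = 1. x_0 = 1, so 2 is not a witness.
Base 11: x_0 = 11^13055 mod 26111 = 1. x_0 = 1, so 11 is not a witness.
Base 9927: x_0 = 9927^13055 mod 26111 = 1. x_0 = 1, so 9927 is not a witness.
Base 9954: x_0 = 9954^13055 mod 26111 = 26110. x_0 = 26110 ≡ −1, so 9954 is not a witness.
No listed base is a witness for 26111.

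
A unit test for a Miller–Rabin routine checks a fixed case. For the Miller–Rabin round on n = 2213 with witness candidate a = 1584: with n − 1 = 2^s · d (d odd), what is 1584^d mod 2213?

n − 1 = 2212 = 2^2 · 553, so s = 2 and d = 553.
1584^553 mod 2213 = 1130.

1130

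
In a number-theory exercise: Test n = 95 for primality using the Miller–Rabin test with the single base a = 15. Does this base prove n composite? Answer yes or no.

n − 1 = 94 = 2^1 · 47, so s = 1 and d = 47.
x_0 = 15^47 mod 95 = 60.
x_0 ∉ {1, 94} and s = 1, so 15 is a Miller–Rabin witness and 95 is composite.

yes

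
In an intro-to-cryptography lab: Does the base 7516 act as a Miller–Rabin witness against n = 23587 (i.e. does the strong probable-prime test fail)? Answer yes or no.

n − 1 = 23586 = 2^1 · 11793, so s = 1 and d = 11793.
x_0 = 7516^11793 mod 23587 = 3154.
x_0 ∉ {1, 23586} and s = 1, so 7516 is a Miller–Rabin witness and 23587 is composite.

yes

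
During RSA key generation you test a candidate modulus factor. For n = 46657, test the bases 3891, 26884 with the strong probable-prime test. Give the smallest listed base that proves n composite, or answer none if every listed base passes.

3891

n − 1 = 46656 = 2^6 · 729, so s = 6 and d = 729.
Base 3891: x_0 = 3891^729 mod 46657 = 44628. x_0 is neither 1 nor 46656, so continue squaring. x_1 = 44628^2 mod 46657 = 11025. x_2 = 11025^2 mod 46657 = 9140. x_3 = 9140^2 mod 46657 = 23570. x_4 = 23570^2 mod 46657 = 1. x_4 = 1 but x_3 ≠ ±1, a nontrivial square root of 1 — 3891 is a witness and 46657 is composite.
Base 26884: x_0 = 26884^729 mod 46657 = 20319. x_0 is neither 1 nor 46656, so continue squaring. x_1 = 20319^2 mod 46657 = 40625. x_2 = 40625^2 mod 46657 = 39221. x_3 = 39221^2 mod 46657 = 5551. x_4 = 5551^2 mod 46657 = 19981. x_5 = 19981^2 mod 46657 = 43069. Reached i = s−1 = 5 without hitting −1: 26884 is a Miller–Rabin witness and 46657 is composite.
The smallest witness among the given bases is 3891.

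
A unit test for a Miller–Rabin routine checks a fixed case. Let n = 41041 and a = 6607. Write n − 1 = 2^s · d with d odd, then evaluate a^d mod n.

n − 1 = 41040 = 2^4 · 2565, so s = 4 and d = 2565.
6607^2565 mod 41041 = 29875.

29875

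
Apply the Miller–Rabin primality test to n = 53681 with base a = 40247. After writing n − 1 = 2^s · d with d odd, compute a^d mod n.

n − 1 = 53680 = 2^4 · 3355, so s = 4 and d = 3355.
Repeated squaring mod 53681: 40247^1 ≡ 40247, 40247^2 ≡ 50515, 40247^4 ≡ 38890, 40247^8 ≡ 23606, 40247^16 ≡ 34456, 40247^32 ≡ 6940, 40247^64 ≡ 11743, 40247^128 ≡ 45241, 40247^256 ≡ 52594, 40247^512 ≡ 587, 40247^1024 ≡ 22483, 40247^2048 ≡ 24993.
3355 = 2048 + 1024 + 256 + 16 + 8 + 2 + 1, so 40247^3355 ≡ 24993·22483·52594·34456·23606·50515·40247 ≡ 14352 (mod 53681).

14352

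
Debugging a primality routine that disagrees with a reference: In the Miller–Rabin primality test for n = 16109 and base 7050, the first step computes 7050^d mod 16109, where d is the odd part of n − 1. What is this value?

8567

n − 1 = 16108 = 2^2 · 4027, so s = 2 and d = 4027.
Repeated squaring mod 16109: 7050^1 ≡ 7050, 7050^2 ≡ 6235, 7050^4 ≡ 4208, 7050^8 ≡ 3473, 7050^16 ≡ 12197, 7050^32 ≡ 194, 7050^64 ≡ 5418, 7050^128 ≡ 4126, 7050^256 ≡ 12772, 7050^512 ≡ 4250, 7050^1024 ≡ 4311, 7050^2048 ≡ 11044.
4027 = 2048 + 1024 + 512 + 256 + 128 + 32 + 16 + 8 + 2 + 1, so 7050^4027 ≡ 11044·4311·4250·12772·4126·194·12197·3473·6235·7050 ≡ 8567 (mod 16109).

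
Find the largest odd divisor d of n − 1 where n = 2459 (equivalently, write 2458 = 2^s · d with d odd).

1229

Halving: 2458 → 1229; 1229 is odd.
So 2458 = 2^1 · 1229.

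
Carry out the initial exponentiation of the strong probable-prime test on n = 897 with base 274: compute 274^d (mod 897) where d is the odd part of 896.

n − 1 = 896 = 2^7 · 7, so s = 7 and d = 7.
274^7 mod 897 = 79.

79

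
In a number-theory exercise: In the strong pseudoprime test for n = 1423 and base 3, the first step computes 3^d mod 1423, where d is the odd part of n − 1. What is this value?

1422

n − 1 = 1422 = 2^1 · 711, so s = 1 and d = 711.
By repeated squaring, 3^711 ≡ 1422 (mod 1423).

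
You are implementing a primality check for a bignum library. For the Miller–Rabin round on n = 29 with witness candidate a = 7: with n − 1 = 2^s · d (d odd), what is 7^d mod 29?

n − 1 = 28 = 2^2 · 7, so s = 2 and d = 7.
Repeated squaring mod 29: 7^1 ≡ 7, 7^2 ≡ 20, 7^4 ≡ 23.
7 = 4 + 2 + 1, so 7^7 ≡ 23·20·7 ≡ 1 (mod 29).

1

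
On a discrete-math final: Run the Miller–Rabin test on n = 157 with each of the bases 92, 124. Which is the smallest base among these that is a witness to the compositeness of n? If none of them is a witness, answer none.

n − 1 = 156 = 2^2 · 39, so s = 2 and d = 39.
Base 92: x_0 = 92^39 mod 157 = 129. x_0 is neither 1 nor 156, so continue squaring. x_1 = 129^2 mod 157 = 156. x_1 ≡ −1, so 92 is not a witness.
Base 124: x_0 = 124^39 mod 157 = 1. x_0 = 1, so 124 is not a witness.
No listed base is a witness for 157.

none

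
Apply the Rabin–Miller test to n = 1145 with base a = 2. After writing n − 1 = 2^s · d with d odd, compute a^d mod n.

123

n − 1 = 1144 = 2^3 · 143, so s = 3 and d = 143.
2^143 mod 1145 = 123.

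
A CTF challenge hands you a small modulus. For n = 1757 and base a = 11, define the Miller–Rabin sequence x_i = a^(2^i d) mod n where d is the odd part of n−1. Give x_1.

1430

n − 1 = 1756 = 2^2 · 439, so s = 2 and d = 439.
x_0 = 11^439 mod 1757 = 963.
x_1 = 963^2 mod 1757 = 1430.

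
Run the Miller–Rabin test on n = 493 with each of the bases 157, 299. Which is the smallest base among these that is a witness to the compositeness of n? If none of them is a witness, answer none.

n − 1 = 492 = 2^2 · 123, so s = 2 and d = 123.
Base 157: x_0 = 157^123 mod 493 = 336. x_0 is neither 1 nor 492, so continue squaring. x_1 = 336^2 mod 493 = 492. x_1 ≡ −1, so 157 is not a witness.
Base 299: x_0 = 299^123 mod 493 = 428. x_0 is neither 1 nor 492, so continue squaring. x_1 = 428^2 mod 493 = 281. Reached i = s−1 = 1 without hitting −1: 299 is a Miller–Rabin witness and 493 is composite.
The smallest witness among the given bases is 299.

299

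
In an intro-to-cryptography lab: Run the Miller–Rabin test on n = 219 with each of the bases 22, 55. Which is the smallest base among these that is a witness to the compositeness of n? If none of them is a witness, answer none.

22

n − 1 = 218 = 2^1 · 109, so s = 1 and d = 109.
Base 22: x_0 = 22^109 mod 219 = 124. x_0 ∉ {1, 218} and s = 1, so 22 is a Miller–Rabin witness and 219 is composite.
Base 55: x_0 = 55^109 mod 219 = 55. x_0 ∉ {1, 218} and s = 1, so 55 is a Miller–Rabin witness and 219 is composite.
The smallest witness among the given bases is 22.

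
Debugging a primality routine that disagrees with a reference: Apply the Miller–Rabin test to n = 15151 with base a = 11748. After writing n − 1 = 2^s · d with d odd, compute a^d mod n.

13244

n − 1 = 15150 = 2^1 · 7575, so s = 1 and d = 7575.
11748^7575 mod 15151 = 13244.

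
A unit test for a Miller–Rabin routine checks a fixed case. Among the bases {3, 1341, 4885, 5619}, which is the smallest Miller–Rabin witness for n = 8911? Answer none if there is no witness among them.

none

n − 1 = 8910 = 2^1 · 4455, so s = 1 and d = 4455.
Base 3: x_0 = 3^4455 mod 8911 = 8910. x_0 = 8910 ≡ −1, so 3 is not a witness.
Base 1341: x_0 = 1341^4455 mod 8911 = 1. x_0 = 1, so 1341 is not a witness.
Base 4885: x_0 = 4885^4455 mod 8911 = 8910. x_0 = 8910 ≡ −1, so 4885 is not a witness.
Base 5619: x_0 = 5619^4455 mod 8911 = 8910. x_0 = 8910 ≡ −1, so 5619 is not a witness.
No listed base is a witness for 8911.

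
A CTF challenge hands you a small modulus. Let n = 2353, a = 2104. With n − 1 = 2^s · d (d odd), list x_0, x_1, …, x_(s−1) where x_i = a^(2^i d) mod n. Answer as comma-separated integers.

512, 961, 1145, 404

n − 1 = 2352 = 2^4 · 147, so s = 4 and d = 147.
x_0 = 2104^147 mod 2353 = 512.
x_1 = 512^2 mod 2353 = 961.
x_2 = 961^2 mod 2353 = 1145.
x_3 = 1145^2 mod 2353 = 404.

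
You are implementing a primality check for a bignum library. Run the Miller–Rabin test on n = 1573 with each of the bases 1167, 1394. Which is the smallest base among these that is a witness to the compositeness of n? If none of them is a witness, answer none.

n − 1 = 1572 = 2^2 · 393, so s = 2 and d = 393.
Base 1167: x_0 = 1167^393 mod 1573 = 12. x_0 is neither 1 nor 1572, so continue squaring. x_1 = 12^2 mod 1573 = 144. Reached i = s−1 = 1 without hitting −1: 1167 is a Miller–Rabin witness and 1573 is composite.
Base 1394: x_0 = 1394^393 mod 1573 = 248. x_0 is neither 1 nor 1572, so continue squaring. x_1 = 248^2 mod 1573 = 157. Reached i = s−1 = 1 without hitting −1: 1394 is a Miller–Rabin witness and 1573 is composite.
The smallest witness among the given bases is 1167.

1167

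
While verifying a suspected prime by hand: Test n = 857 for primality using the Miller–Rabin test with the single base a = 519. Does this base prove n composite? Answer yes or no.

no

n − 1 = 856 = 2^3 · 107, so s = 3 and d = 107.
x_0 = 519^107 mod 857 = 650.
x_0 is neither 1 nor 856, so continue squaring.
x_1 = 650^2 mod 857 = 856.
x_1 ≡ −1, so 519 is not a witness.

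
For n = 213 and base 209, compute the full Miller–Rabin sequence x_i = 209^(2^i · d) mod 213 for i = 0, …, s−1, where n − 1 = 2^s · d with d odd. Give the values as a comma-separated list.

140, 4

n − 1 = 212 = 2^2 · 53, so s = 2 and d = 53.
x_0 = 209^53 mod 213 = 140.
x_1 = 140^2 mod 213 = 4.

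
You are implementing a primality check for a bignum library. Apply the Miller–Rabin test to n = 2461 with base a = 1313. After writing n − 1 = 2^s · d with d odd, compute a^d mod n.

n − 1 = 2460 = 2^2 · 615, so s = 2 and d = 615.
1313^615 mod 2461 = 2036.

2036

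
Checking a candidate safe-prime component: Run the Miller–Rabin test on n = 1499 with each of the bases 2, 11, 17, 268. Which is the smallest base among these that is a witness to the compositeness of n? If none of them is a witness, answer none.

n − 1 = 1498 = 2^1 · 749, so s = 1 and d = 749.
Base 2: x_0 = 2^749 mod 1499 = 1498. x_0 = 1498 ≡ −1, so 2 is not a witness.
Base 11: x_0 = 11^749 mod 1499 = 1498. x_0 = 1498 ≡ −1, so 11 is not a witness.
Base 17: x_0 = 17^749 mod 1499 = 1498. x_0 = 1498 ≡ −1, so 17 is not a witness.
Base 268: x_0 = 268^749 mod 1499 = 1498. x_0 = 1498 ≡ −1, so 268 is not a witness.
No listed base is a witness for 1499.

none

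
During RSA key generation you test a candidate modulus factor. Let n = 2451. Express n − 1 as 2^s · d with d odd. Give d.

1225

Halving: 2450 → 1225; 1225 is odd.
So 2450 = 2^1 · 1225.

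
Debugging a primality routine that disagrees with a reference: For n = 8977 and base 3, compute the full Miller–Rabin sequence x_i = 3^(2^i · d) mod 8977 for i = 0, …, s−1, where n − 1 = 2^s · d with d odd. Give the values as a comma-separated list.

n − 1 = 8976 = 2^4 · 561, so s = 4 and d = 561.
x_0 = 3^561 mod 8977 = 554.
x_1 = 554^2 mod 8977 = 1698.
x_2 = 1698^2 mod 8977 = 1587.
x_3 = 1587^2 mod 8977 = 5009.

554, 1698, 1587, 5009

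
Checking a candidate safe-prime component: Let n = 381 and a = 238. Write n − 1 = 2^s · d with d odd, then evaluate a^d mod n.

250

n − 1 = 380 = 2^2 · 95, so s = 2 and d = 95.
238^95 mod 381 = 250.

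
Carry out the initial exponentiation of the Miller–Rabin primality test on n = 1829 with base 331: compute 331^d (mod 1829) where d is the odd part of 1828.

n − 1 = 1828 = 2^2 · 457, so s = 2 and d = 457.
331^457 mod 1829 = 135.

135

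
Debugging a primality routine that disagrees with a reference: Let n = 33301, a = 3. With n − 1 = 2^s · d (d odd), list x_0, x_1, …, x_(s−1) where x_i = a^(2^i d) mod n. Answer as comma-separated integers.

33300, 1

n − 1 = 33300 = 2^2 · 8325, so s = 2 and d = 8325.
x_0 = 3^8325 mod 33301 = 33300.
x_1 = 33300^2 mod 33301 = 1.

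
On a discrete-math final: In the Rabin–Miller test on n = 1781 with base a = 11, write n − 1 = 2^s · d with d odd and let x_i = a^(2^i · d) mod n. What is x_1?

836

n − 1 = 1780 = 2^2 · 445, so s = 2 and d = 445.
x_0 = 11^445 mod 1781 = 1272.
x_1 = 1272^2 mod 1781 = 836.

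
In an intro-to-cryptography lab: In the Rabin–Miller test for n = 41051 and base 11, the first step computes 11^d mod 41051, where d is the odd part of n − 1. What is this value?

1

n − 1 = 41050 = 2^1 · 20525, so s = 1 and d = 20525.
11^20525 mod 41051 = 1.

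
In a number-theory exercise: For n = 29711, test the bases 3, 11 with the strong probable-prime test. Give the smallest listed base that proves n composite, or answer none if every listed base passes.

n − 1 = 29710 = 2^1 · 14855, so s = 1 and d = 14855.
Base 3: x_0 = 3^14855 mod 29711 = 21000. x_0 ∉ {1, 29710} and s = 1, so 3 is a Miller–Rabin witness and 29711 is composite.
Base 11: x_0 = 11^14855 mod 29711 = 28776. x_0 ∉ {1, 29710} and s = 1, so 11 is a Miller–Rabin witness and 29711 is composite.
The smallest witness among the given bases is 3.

3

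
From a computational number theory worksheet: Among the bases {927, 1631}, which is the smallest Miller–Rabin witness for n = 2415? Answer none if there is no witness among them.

927

n − 1 = 2414 = 2^1 · 1207, so s = 1 and d = 1207.
Base 927: x_0 = 927^1207 mod 2415 = 1368. x_0 ∉ {1, 2414} and s = 1, so 927 is a Miller–Rabin witness and 2415 is composite.
Base 1631: x_0 = 1631^1207 mod 2415 = 2366. x_0 ∉ {1, 2414} and s = 1, so 1631 is a Miller–Rabin witness and 2415 is composite.
The smallest witness among the given bases is 927.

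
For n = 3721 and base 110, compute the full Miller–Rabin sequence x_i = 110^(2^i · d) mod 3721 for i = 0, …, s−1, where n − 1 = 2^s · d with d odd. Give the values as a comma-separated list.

2683, 2075, 428

n − 1 = 3720 = 2^3 · 465, so s = 3 and d = 465.
x_0 = 110^465 mod 3721 = 2683.
x_1 = 2683^2 mod 3721 = 2075.
x_2 = 2075^2 mod 3721 = 428.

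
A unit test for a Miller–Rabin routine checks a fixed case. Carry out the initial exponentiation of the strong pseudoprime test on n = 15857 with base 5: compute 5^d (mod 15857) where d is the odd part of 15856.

n − 1 = 15856 = 2^4 · 991, so s = 4 and d = 991.
By repeated squaring, 5^991 ≡ 15787 (mod 15857).

15787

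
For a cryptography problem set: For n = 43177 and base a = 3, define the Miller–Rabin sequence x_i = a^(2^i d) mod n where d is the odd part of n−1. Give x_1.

43176

n − 1 = 43176 = 2^3 · 5397, so s = 3 and d = 5397.
x_0 = 3^5397 mod 43177 = 15641.
x_1 = 15641^2 mod 43177 = 43176.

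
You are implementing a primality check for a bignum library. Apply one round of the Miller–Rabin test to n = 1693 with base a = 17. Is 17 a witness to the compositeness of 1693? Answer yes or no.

n − 1 = 1692 = 2^2 · 423, so s = 2 and d = 423.
Repeated squaring mod 1693: 17^1 ≡ 17, 17^2 ≡ 289, 17^4 ≡ 564, 17^8 ≡ 1505, 17^16 ≡ 1484, 17^32 ≡ 1356, 17^64 ≡ 138, 17^128 ≡ 421, 17^256 ≡ 1169.
423 = 256 + 128 + 32 + 4 + 2 + 1, so 17^423 ≡ 1169·421·1356·564·289·17 ≡ 92 (mod 1693).
x_0 = 17^423 mod 1693 = 92.
x_0 is neither 1 nor 1692, so continue squaring.
x_1 = 92^2 mod 1693 = 1692.
x_1 ≡ −1, so 17 is not a witness.

no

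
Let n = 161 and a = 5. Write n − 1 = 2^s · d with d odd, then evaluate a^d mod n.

n − 1 = 160 = 2^5 · 5, so s = 5 and d = 5.
Repeated squaring mod 161: 5^1 ≡ 5, 5^2 ≡ 25, 5^4 ≡ 142.
5 = 4 + 1, so 5^5 ≡ 142·5 ≡ 66 (mod 161).

66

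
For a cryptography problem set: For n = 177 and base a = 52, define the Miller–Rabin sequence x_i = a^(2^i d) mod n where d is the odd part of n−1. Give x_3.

7

n − 1 = 176 = 2^4 · 11, so s = 4 and d = 11.
Repeated squaring mod 177: 52^1 ≡ 52, 52^2 ≡ 49, 52^4 ≡ 100, 52^8 ≡ 88.
11 = 8 + 2 + 1, so 52^11 ≡ 88·49·52 ≡ 142 (mod 177).
x_0 = 142.
x_1 = 142^2 mod 177 = 163.
x_2 = 163^2 mod 177 = 19.
x_3 = 19^2 mod 177 = 7.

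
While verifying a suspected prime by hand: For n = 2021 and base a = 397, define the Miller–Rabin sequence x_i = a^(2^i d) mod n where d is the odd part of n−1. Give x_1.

1820

n − 1 = 2020 = 2^2 · 505, so s = 2 and d = 505.
Repeated squaring mod 2021: 397^1 ≡ 397, 397^2 ≡ 1992, 397^4 ≡ 841, 397^8 ≡ 1952, 397^16 ≡ 719, 397^32 ≡ 1606, 397^64 ≡ 440, 397^128 ≡ 1605, 397^256 ≡ 1271.
505 = 256 + 128 + 64 + 32 + 16 + 8 + 1, so 397^505 ≡ 1271·1605·440·1606·719·1952·397 ≡ 526 (mod 2021).
x_0 = 526.
x_1 = 526^2 mod 2021 = 1820.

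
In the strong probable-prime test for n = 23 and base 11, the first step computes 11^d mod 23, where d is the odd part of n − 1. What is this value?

22

n − 1 = 22 = 2^1 · 11, so s = 1 and d = 11.
11^11 mod 23 = 22.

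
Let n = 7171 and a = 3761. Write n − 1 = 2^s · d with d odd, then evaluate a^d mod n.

2519

n − 1 = 7170 = 2^1 · 3585, so s = 1 and d = 3585.
3761^3585 mod 7171 = 2519.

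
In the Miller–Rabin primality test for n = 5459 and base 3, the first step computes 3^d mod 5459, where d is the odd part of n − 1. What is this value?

2791

n − 1 = 5458 = 2^1 · 2729, so s = 1 and d = 2729.
Repeated squaring mod 5459: 3^1 ≡ 3, 3^2 ≡ 9, 3^4 ≡ 81, 3^8 ≡ 1102, 3^16 ≡ 2506, 3^32 ≡ 2186, 3^64 ≡ 1971, 3^128 ≡ 3492, 3^256 ≡ 4117, 3^512 ≡ 4953, 3^1024 ≡ 4922, 3^2048 ≡ 4501.
2729 = 2048 + 512 + 128 + 32 + 8 + 1, so 3^2729 ≡ 4501·4953·3492·2186·1102·3 ≡ 2791 (mod 5459).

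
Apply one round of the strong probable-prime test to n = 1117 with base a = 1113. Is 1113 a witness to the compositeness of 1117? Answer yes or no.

no

n − 1 = 1116 = 2^2 · 279, so s = 2 and d = 279.
Repeated squaring mod 1117: 1113^1 ≡ 1113, 1113^2 ≡ 16, 1113^4 ≡ 256, 1113^8 ≡ 750, 1113^16 ≡ 649, 1113^32 ≡ 92, 1113^64 ≡ 645, 1113^128 ≡ 501, 1113^256 ≡ 793.
279 = 256 + 16 + 4 + 2 + 1, so 1113^279 ≡ 793·649·256·16·1113 ≡ 1 (mod 1117).
x_0 = 1113^279 mod 1117 = 1.
x_0 = 1, so 1113 is not a witness.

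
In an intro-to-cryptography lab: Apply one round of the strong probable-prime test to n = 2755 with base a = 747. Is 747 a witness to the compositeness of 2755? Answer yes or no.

yes

n − 1 = 2754 = 2^1 · 1377, so s = 1 and d = 1377.
x_0 = 747^1377 mod 2755 = 2072.
x_0 ∉ {1, 2754} and s = 1, so 747 is a Miller–Rabin witness and 2755 is composite.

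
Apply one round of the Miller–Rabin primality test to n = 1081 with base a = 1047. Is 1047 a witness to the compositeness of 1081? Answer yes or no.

yes

n − 1 = 1080 = 2^3 · 135, so s = 3 and d = 135.
x_0 = 1047^135 mod 1081 = 325.
x_0 is neither 1 nor 1080, so continue squaring.
x_1 = 325^2 mod 1081 = 768.
x_2 = 768^2 mod 1081 = 679.
Reached i = s−1 = 2 without hitting −1: 1047 is a Miller–Rabin witness and 1081 is composite.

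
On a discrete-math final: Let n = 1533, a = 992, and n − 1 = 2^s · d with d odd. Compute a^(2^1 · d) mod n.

289

n − 1 = 1532 = 2^2 · 383, so s = 2 and d = 383.
x_0 = 992^383 mod 1533 = 17.
x_1 = 17^2 mod 1533 = 289.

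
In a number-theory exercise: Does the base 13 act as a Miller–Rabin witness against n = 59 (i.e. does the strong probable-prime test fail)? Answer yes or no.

no

n − 1 = 58 = 2^1 · 29, so s = 1 and d = 29.
Repeated squaring mod 59: 13^1 ≡ 13, 13^2 ≡ 51, 13^4 ≡ 5, 13^8 ≡ 25, 13^16 ≡ 35.
29 = 16 + 8 + 4 + 1, so 13^29 ≡ 35·25·5·13 ≡ 58 (mod 59).
x_0 = 13^29 mod 59 = 58.
x_0 = 58 ≡ −1, so 13 is not a witness.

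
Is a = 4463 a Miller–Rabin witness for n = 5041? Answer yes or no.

yes

n − 1 = 5040 = 2^4 · 315, so s = 4 and d = 315.
x_0 = 4463^315 mod 5041 = 1419.
x_0 is neither 1 nor 5040, so continue squaring.
x_1 = 1419^2 mod 5041 = 2202.
x_2 = 2202^2 mod 5041 = 4403.
x_3 = 4403^2 mod 5041 = 3764.
Reached i = s−1 = 3 without hitting −1: 4463 is a Miller–Rabin witness and 5041 is composite.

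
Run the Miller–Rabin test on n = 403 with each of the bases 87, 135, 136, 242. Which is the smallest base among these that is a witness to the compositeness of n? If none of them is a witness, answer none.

n − 1 = 402 = 2^1 · 201, so s = 1 and d = 201.
Base 87: x_0 = 87^201 mod 403 = 1. x_0 = 1, so 87 is not a witness.
Base 135: x_0 = 135^201 mod 403 = 213. x_0 ∉ {1, 402} and s = 1, so 135 is a Miller–Rabin witness and 403 is composite.
Base 136: x_0 = 136^201 mod 403 = 122. x_0 ∉ {1, 402} and s = 1, so 136 is a Miller–Rabin witness and 403 is composite.
Base 242: x_0 = 242^201 mod 403 = 125. x_0 ∉ {1, 402} and s = 1, so 242 is a Miller–Rabin witness and 403 is composite.
The smallest witness among the given bases is 135.

135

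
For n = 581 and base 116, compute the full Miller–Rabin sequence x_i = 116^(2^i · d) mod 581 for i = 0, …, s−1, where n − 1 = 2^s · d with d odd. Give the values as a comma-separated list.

424, 247

n − 1 = 580 = 2^2 · 145, so s = 2 and d = 145.
x_0 = 116^145 mod 581 = 424.
x_1 = 424^2 mod 581 = 247.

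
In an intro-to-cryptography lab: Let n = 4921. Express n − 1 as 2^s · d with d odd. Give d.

615

Halving: 4920 → 2460 → 1230 → 615; 615 is odd.
So 4920 = 2^3 · 615.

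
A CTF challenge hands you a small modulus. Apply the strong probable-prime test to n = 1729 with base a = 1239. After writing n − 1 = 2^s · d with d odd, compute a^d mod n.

n − 1 = 1728 = 2^6 · 27, so s = 6 and d = 27.
1239^27 mod 1729 = 77.

77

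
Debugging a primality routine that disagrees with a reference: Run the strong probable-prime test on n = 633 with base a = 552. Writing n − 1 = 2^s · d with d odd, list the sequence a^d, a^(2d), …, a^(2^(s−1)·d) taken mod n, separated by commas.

n − 1 = 632 = 2^3 · 79, so s = 3 and d = 79.
x_0 = 552^79 mod 633 = 3.
x_1 = 3^2 mod 633 = 9.
x_2 = 9^2 mod 633 = 81.

3, 9, 81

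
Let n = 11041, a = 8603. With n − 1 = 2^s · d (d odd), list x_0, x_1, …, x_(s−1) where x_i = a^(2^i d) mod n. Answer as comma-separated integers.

n − 1 = 11040 = 2^5 · 345, so s = 5 and d = 345.
x_0 = 8603^345 mod 11041 = 8895.
x_1 = 8895^2 mod 11041 = 1219.
x_2 = 1219^2 mod 11041 = 6467.
x_3 = 6467^2 mod 11041 = 9822.
x_4 = 9822^2 mod 11041 = 6467.

8895, 1219, 6467, 9822, 6467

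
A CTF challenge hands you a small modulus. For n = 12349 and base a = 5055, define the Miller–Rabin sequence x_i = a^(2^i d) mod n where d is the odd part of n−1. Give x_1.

12268

n − 1 = 12348 = 2^2 · 3087, so s = 2 and d = 3087.
x_0 = 5055^3087 mod 12349 = 11082.
x_1 = 11082^2 mod 12349 = 12268.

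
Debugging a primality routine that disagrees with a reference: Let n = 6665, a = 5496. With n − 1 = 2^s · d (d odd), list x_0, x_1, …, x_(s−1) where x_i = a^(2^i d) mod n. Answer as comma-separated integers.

431, 5806, 4731

n − 1 = 6664 = 2^3 · 833, so s = 3 and d = 833.
x_0 = 5496^833 mod 6665 = 431.
x_1 = 431^2 mod 6665 = 5806.
x_2 = 5806^2 mod 6665 = 4731.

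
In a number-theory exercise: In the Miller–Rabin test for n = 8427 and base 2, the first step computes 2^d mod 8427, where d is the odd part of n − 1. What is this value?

n − 1 = 8426 = 2^1 · 4213, so s = 1 and d = 4213.
2^4213 mod 8427 = 5726.

5726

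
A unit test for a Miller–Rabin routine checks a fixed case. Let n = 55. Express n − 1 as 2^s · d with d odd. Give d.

27

Halving: 54 → 27; 27 is odd.
So 54 = 2^1 · 27.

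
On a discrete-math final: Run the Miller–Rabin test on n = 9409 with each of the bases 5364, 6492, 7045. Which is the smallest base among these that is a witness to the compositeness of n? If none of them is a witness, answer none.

n − 1 = 9408 = 2^6 · 147, so s = 6 and d = 147.
Base 5364: x_0 = 5364^147 mod 9409 = 7912. x_0 is neither 1 nor 9408, so continue squaring. x_1 = 7912^2 mod 9409 = 1667. x_2 = 1667^2 mod 9409 = 3234. x_3 = 3234^2 mod 9409 = 5357. x_4 = 5357^2 mod 9409 = 9408. x_4 ≡ −1, so 5364 is not a witness.
Base 6492: x_0 = 6492^147 mod 9409 = 4223. x_0 is neither 1 nor 9408, so continue squaring. x_1 = 4223^2 mod 9409 = 3674. x_2 = 3674^2 mod 9409 = 5770. x_3 = 5770^2 mod 9409 = 3858. x_4 = 3858^2 mod 9409 = 8535. x_5 = 8535^2 mod 9409 = 1747. Reached i = s−1 = 5 without hitting −1: 6492 is a Miller–Rabin witness and 9409 is composite.
Base 7045: x_0 = 7045^147 mod 9409 = 292. x_0 is neither 1 nor 9408, so continue squaring. x_1 = 292^2 mod 9409 = 583. x_2 = 583^2 mod 9409 = 1165. x_3 = 1165^2 mod 9409 = 2329. x_4 = 2329^2 mod 9409 = 4657. x_5 = 4657^2 mod 9409 = 9313. Reached i = s−1 = 5 without hitting −1: 7045 is a Miller–Rabin witness and 9409 is composite.
The smallest witness among the given bases is 6492.

6492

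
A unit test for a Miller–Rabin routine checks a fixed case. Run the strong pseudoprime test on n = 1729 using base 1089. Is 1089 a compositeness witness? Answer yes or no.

yes

n − 1 = 1728 = 2^6 · 27, so s = 6 and d = 27.
x_0 = 1089^27 mod 1729 = 1065.
x_0 is neither 1 nor 1728, so continue squaring.
x_1 = 1065^2 mod 1729 = 1.
x_1 = 1 but x_0 ≠ ±1, a nontrivial square root of 1 — 1089 is a witness and 1729 is composite.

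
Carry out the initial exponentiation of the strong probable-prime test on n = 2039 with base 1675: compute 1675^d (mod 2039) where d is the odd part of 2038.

n − 1 = 2038 = 2^1 · 1019, so s = 1 and d = 1019.
1675^1019 mod 2039 = 2038.

2038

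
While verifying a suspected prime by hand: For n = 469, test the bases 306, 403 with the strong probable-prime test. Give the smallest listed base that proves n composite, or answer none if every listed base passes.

n − 1 = 468 = 2^2 · 117, so s = 2 and d = 117.
Base 306: x_0 = 306^117 mod 469 = 468. x_0 = 468 ≡ −1, so 306 is not a witness.
Base 403: x_0 = 403^117 mod 469 = 1. x_0 = 1, so 403 is not a witness.
No listed base is a witness for 469.

none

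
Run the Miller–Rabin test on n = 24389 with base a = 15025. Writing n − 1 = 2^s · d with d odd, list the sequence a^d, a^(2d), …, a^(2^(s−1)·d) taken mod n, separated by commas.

n − 1 = 24388 = 2^2 · 6097, so s = 2 and d = 6097.
x_0 = 15025^6097 mod 24389 = 16199.
x_1 = 16199^2 mod 24389 = 6350.

16199, 6350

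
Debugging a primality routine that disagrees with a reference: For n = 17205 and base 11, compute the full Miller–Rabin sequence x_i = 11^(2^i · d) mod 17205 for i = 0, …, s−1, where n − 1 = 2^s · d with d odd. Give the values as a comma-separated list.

2876, 12976

n − 1 = 17204 = 2^2 · 4301, so s = 2 and d = 4301.
x_0 = 11^4301 mod 17205 = 2876.
x_1 = 2876^2 mod 17205 = 12976.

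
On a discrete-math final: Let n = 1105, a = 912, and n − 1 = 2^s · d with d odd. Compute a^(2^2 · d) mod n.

n − 1 = 1104 = 2^4 · 69, so s = 4 and d = 69.
x_0 = 912^69 mod 1105 = 707.
x_1 = 707^2 mod 1105 = 389.
x_2 = 389^2 mod 1105 = 1041.

1041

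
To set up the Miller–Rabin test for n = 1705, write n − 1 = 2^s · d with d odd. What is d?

213

Halving: 1704 → 852 → 426 → 213; 213 is odd.
So 1704 = 2^3 · 213.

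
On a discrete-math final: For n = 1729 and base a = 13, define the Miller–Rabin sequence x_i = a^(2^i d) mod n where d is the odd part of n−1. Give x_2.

533

n − 1 = 1728 = 2^6 · 27, so s = 6 and d = 27.
x_0 = 13^27 mod 1729 = 1196.
x_1 = 1196^2 mod 1729 = 533.
x_2 = 533^2 mod 1729 = 533.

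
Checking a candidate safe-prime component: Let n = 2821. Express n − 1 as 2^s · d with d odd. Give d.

705

Halving: 2820 → 1410 → 705; 705 is odd.
So 2820 = 2^2 · 705.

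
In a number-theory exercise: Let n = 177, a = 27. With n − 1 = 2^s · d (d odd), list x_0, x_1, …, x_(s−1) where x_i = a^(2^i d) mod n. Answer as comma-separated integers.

n − 1 = 176 = 2^4 · 11, so s = 4 and d = 11.
x_0 = 27^11 mod 177 = 81.
x_1 = 81^2 mod 177 = 12.
x_2 = 12^2 mod 177 = 144.
x_3 = 144^2 mod 177 = 27.

81, 12, 144, 27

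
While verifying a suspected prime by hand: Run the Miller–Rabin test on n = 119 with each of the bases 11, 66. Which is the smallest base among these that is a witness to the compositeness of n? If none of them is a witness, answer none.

n − 1 = 118 = 2^1 · 59, so s = 1 and d = 59.
Base 11: x_0 = 11^59 mod 119 = 114. x_0 ∉ {1, 118} and s = 1, so 11 is a Miller–Rabin witness and 119 is composite.
Base 66: x_0 = 66^59 mod 119 = 26. x_0 ∉ {1, 118} and s = 1, so 66 is a Miller–Rabin witness and 119 is composite.
The smallest witness among the given bases is 11.

11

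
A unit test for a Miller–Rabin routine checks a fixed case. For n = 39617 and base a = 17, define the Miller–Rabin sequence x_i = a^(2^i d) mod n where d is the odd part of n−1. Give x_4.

n − 1 = 39616 = 2^6 · 619, so s = 6 and d = 619.
x_0 = 17^619 mod 39617 = 24089.
x_1 = 24089^2 mod 39617 = 9722.
x_2 = 9722^2 mod 39617 = 30739.
x_3 = 30739^2 mod 39617 = 20671.
x_4 = 20671^2 mod 39617 = 20896.

20896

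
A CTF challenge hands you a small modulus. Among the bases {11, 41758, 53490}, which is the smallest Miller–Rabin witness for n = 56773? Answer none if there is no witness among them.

n − 1 = 56772 = 2^2 · 14193, so s = 2 and d = 14193.
Base 11: x_0 = 11^14193 mod 56773 = 29347. x_0 is neither 1 nor 56772, so continue squaring. x_1 = 29347^2 mod 56773 = 56772. x_1 ≡ −1, so 11 is not a witness.
Base 41758: x_0 = 41758^14193 mod 56773 = 56772. x_0 = 56772 ≡ −1, so 41758 is not a witness.
Base 53490: x_0 = 53490^14193 mod 56773 = 1. x_0 = 1, so 53490 is not a witness.
No listed base is a witness for 56773.

none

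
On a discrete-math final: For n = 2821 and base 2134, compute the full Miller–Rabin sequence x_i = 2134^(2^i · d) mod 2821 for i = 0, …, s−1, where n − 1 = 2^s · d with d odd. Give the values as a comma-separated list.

n − 1 = 2820 = 2^2 · 705, so s = 2 and d = 705.
x_0 = 2134^705 mod 2821 = 1084.
x_1 = 1084^2 mod 2821 = 1520.

1084, 1520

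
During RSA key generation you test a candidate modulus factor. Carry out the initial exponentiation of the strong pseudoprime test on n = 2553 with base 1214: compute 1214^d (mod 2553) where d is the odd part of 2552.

1151

n − 1 = 2552 = 2^3 · 319, so s = 3 and d = 319.
Repeated squaring mod 2553: 1214^1 ≡ 1214, 1214^2 ≡ 715, 1214^4 ≡ 625, 1214^8 ≡ 16, 1214^16 ≡ 256, 1214^32 ≡ 1711, 1214^64 ≡ 1783, 1214^128 ≡ 604, 1214^256 ≡ 2290.
319 = 256 + 32 + 16 + 8 + 4 + 2 + 1, so 1214^319 ≡ 2290·1711·256·16·625·715·1214 ≡ 1151 (mod 2553).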